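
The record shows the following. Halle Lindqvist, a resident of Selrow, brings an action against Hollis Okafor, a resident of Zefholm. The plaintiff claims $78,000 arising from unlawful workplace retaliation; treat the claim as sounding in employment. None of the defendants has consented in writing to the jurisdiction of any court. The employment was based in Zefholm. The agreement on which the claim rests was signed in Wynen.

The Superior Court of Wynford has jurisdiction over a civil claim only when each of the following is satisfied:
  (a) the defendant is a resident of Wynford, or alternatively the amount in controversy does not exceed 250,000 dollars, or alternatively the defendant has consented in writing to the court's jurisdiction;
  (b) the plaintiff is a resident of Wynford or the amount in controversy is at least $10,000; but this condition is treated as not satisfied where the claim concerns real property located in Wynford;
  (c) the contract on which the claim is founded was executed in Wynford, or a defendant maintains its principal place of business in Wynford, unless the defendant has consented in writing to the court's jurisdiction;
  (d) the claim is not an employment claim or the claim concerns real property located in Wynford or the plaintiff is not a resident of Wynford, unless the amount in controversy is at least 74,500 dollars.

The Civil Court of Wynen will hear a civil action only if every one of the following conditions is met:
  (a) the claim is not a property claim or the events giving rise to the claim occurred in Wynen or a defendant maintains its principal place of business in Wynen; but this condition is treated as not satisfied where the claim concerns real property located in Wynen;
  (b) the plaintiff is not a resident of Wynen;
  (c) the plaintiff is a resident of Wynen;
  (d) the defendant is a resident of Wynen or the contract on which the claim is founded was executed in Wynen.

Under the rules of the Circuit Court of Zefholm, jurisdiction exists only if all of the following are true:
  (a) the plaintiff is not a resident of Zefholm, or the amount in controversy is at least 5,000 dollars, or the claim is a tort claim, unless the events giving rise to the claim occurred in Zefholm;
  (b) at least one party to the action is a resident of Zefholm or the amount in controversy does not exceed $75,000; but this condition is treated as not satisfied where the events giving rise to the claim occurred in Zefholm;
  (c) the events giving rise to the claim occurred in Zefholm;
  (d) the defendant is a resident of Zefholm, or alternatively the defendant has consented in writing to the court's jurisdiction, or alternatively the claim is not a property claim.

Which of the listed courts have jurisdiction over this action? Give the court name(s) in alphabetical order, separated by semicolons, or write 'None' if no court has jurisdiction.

The Superior Court of Wynford:
  (a) The amount in controversy is $78,000, within the $250,000 ceiling, so one alternative holds. Met.
  (b) The amount in controversy is $78,000, which meets the $10,000 floor, so one alternative holds. The exception is not triggered, since the claim does not concern real property. Met.
  (c) The contract was executed in Wynen, not Wynford; no defendant is a corporation — no alternative holds. The proviso offers no rescue either, since no such written consent has been filed. Fails.
  (d) The plaintiff resides in Selrow, which is not Wynford, so one alternative holds. Satisfied.
  → At least one condition fails; no jurisdiction.
The Civil Court of Wynen:
  (a) The claim is an employment claim, not a property claim, which satisfies one of the alternatives. The exception is not triggered, since the claim does not concern real property. Met.
  (b) The plaintiff resides in Selrow, which is not Wynen. Condition met.
  (c) The plaintiff resides in Selrow, not Wynen. Not satisfied.
  (d) The contract was executed in Wynen, so one alternative holds. Condition met.
  → At least one condition fails; no jurisdiction.
The Circuit Court of Zefholm:
  (a) The plaintiff resides in Selrow, which is not Zefholm, which satisfies one of the alternatives. Condition met.
  (b) Hollis Okafor resides in Zefholm, so this disjunct is met. But the carve-out bites: the operative events occurred in Zefholm. Not satisfied.
  (c) The operative events occurred in Zefholm. Condition met.
  (d) The defendant resides in Zefholm, so this disjunct is met. Met.
  → Not every requirement is met — no jurisdiction.

None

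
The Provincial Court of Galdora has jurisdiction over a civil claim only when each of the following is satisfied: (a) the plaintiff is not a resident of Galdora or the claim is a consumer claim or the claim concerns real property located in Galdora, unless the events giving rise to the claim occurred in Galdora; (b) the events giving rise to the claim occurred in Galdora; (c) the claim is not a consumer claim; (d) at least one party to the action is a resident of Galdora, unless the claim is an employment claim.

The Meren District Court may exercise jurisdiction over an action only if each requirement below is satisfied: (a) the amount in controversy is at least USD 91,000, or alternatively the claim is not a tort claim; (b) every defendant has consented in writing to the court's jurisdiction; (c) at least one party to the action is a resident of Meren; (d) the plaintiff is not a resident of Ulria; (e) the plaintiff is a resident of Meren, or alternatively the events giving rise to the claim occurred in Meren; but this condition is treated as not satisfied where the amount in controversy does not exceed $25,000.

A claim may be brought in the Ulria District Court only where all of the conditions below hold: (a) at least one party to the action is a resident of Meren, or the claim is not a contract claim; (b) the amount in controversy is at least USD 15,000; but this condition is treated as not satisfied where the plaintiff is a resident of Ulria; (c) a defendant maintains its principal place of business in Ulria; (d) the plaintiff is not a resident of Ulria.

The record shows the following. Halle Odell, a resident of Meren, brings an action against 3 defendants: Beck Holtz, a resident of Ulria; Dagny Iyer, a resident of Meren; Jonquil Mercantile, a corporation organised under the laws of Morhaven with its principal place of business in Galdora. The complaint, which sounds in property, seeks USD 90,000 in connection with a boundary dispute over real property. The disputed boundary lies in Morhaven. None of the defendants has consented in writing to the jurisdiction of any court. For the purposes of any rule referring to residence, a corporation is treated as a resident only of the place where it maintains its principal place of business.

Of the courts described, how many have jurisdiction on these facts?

The Provincial Court of Galdora:
  (a) The plaintiff resides in Meren, which is not Galdora, so one alternative holds. Met.
  (b) The operative events occurred in Morhaven, not Galdora. Condition not met.
  (c) The claim is a property claim, not a consumer claim. Condition met.
  (d) Jonquil Mercantile resides in Galdora. Met.
  → Not every requirement is met — no jurisdiction.
The Meren District Court:
  (a) The claim is a property claim, not a tort claim — that alternative is enough. Condition met.
  (b) No such written consent has been filed. Not satisfied.
  (c) Halle Odell resides in Meren. Condition met.
  (d) The plaintiff resides in Meren, which is not Ulria. Met.
  (e) The plaintiff resides in Meren — that alternative is enough. And the carve-out is inapplicable — the amount in controversy is USD 90,000, above the 25,000 dollars ceiling. Condition met.
  → At least one condition fails; no jurisdiction.
The Ulria District Court:
  (a) Halle Odell resides in Meren, which satisfies one of the alternatives. Satisfied.
  (b) The amount in controversy is USD 90,000, which meets the $15,000 floor. The carve-out does not apply: the plaintiff resides in Meren, not Ulria. Condition met.
  (c) The corporate defendant(s) have their principal place of business in Galdora, not Ulria. Not met.
  (d) The plaintiff resides in Meren, which is not Ulria. Met.
  → Not every requirement is met — no jurisdiction.
No court satisfies all of its conditions.

0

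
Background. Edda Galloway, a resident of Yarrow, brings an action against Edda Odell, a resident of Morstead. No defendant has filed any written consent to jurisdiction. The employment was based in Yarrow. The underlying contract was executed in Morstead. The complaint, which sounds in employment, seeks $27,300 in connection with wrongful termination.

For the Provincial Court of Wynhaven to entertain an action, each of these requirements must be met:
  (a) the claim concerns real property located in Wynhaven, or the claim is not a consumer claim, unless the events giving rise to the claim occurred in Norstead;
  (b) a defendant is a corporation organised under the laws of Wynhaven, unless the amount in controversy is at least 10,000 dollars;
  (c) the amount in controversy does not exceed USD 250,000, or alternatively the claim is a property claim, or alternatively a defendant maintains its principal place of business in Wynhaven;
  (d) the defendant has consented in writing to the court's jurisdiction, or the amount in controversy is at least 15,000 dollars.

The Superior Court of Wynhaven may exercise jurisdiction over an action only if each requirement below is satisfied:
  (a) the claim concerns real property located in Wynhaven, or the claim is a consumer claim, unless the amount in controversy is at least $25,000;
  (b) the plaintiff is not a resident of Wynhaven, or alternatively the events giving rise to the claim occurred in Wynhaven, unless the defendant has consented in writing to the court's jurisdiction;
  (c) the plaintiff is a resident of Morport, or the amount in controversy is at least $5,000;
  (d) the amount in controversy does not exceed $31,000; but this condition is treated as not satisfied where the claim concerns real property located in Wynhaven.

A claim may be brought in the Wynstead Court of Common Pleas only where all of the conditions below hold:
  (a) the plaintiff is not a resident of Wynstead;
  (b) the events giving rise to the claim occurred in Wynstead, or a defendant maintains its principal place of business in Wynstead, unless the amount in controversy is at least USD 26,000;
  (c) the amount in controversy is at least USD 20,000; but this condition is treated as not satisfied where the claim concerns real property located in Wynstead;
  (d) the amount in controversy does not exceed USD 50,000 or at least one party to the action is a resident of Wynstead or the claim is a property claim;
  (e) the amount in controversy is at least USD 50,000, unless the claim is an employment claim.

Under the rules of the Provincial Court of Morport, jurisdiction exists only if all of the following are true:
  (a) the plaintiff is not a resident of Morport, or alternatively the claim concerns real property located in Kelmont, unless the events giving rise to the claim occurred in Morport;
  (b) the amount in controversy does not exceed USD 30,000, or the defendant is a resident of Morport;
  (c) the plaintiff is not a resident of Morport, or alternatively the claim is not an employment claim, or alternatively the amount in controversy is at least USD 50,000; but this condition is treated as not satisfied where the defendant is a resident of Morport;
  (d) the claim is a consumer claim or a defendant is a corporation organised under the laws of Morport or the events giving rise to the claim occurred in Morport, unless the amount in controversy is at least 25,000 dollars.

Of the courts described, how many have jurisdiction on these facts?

4

The Provincial Court of Wynhaven:
  (a) The claim is an employment claim, not a consumer claim — that alternative is enough. Satisfied.
  (b) No defendant is a corporation. But the amount in controversy is 27,300 dollars, which meets the USD 10,000 floor, and the 'unless' clause therefore excuses the requirement. Condition met.
  (c) The amount in controversy is USD 27,300, within the $250,000 ceiling, so this disjunct is met. Met.
  (d) The amount in controversy is $27,300, which meets the USD 15,000 floor, so this disjunct is met. Satisfied.
  → Every requirement is satisfied — jurisdiction.
The Superior Court of Wynhaven:
  (a) The claim does not concern real property; the claim is an employment claim, not a consumer claim — none of the alternatives is met. The proviso rescues it, though: the amount in controversy is USD 27,300, which meets the 25,000 dollars floor. Condition met.
  (b) The plaintiff resides in Yarrow, which is not Wynhaven — that alternative is enough. Condition met.
  (c) The amount in controversy is USD 27,300, which meets the USD 5,000 floor, which satisfies one of the alternatives. Satisfied.
  (d) The amount in controversy is $27,300, within the USD 31,000 ceiling. The exception is not triggered, since the claim does not concern real property. Met.
  → Every requirement is satisfied — jurisdiction.
The Wynstead Court of Common Pleas:
  (a) The plaintiff resides in Yarrow, which is not Wynstead. Met.
  (b) The operative events occurred in Yarrow, not Wynstead; no defendant is a corporation — every alternative fails. The proviso rescues it, though: the amount in controversy is $27,300, which meets the $26,000 floor. Condition met.
  (c) The amount in controversy is 27,300 dollars, which meets the 20,000 dollars floor. The carve-out does not apply: the claim does not concern real property. Satisfied.
  (d) The amount in controversy is $27,300, within the 50,000 dollars ceiling, which satisfies one of the alternatives. Condition met.
  (e) The amount in controversy is 27,300 dollars, below the 50,000 dollars floor. However, the claim is an employment claim, so the 'unless' proviso supplies this condition. Condition met.
  → Jurisdiction lies.
The Provincial Court of Morport:
  (a) The plaintiff resides in Yarrow, which is not Morport, so this disjunct is met. Satisfied.
  (b) The amount in controversy is 27,300 dollars, within the USD 30,000 ceiling, so this disjunct is met. Satisfied.
  (c) The plaintiff resides in Yarrow, which is not Morport — that alternative is enough. And the carve-out is inapplicable — the defendant resides in Morstead, not Morport. Condition met.
  (d) The claim is an employment claim, not a consumer claim; no defendant is a corporation; the operative events occurred in Yarrow, not Morport — every alternative fails. But the amount in controversy is USD 27,300, which meets the USD 25,000 floor, and the 'unless' clause therefore excuses the requirement. Met.
  → Jurisdiction lies.
Courts with jurisdiction: the Provincial Court of Wynhaven, the Superior Court of Wynhaven, the Wynstead Court of Common Pleas, the Provincial Court of Morport — 4 in total.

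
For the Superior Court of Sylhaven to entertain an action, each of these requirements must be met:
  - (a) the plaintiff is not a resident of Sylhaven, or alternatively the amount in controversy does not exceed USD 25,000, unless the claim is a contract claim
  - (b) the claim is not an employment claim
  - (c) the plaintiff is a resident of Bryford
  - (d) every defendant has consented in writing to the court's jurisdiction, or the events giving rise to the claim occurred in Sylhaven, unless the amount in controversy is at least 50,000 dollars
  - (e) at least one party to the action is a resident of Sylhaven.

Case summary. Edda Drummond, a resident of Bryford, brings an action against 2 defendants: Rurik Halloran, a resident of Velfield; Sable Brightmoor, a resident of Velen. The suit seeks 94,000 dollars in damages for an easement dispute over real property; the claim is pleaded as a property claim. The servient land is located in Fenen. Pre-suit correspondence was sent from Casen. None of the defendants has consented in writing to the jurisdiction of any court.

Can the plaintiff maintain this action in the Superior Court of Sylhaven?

No

The Superior Court of Sylhaven:
  (a) The plaintiff resides in Bryford, which is not Sylhaven — that alternative is enough. Condition met.
  (b) The claim is a property claim, not an employment claim. Met.
  (c) The plaintiff resides in Bryford. Condition met.
  (d) No such written consent has been filed; the operative events occurred in Fenen, not Sylhaven — no alternative holds. The proviso rescues it, though: the amount in controversy is $94,000, which meets the $50,000 floor. Satisfied.
  (e) No party resides in Sylhaven. Condition not met.
  → The court lacks jurisdiction.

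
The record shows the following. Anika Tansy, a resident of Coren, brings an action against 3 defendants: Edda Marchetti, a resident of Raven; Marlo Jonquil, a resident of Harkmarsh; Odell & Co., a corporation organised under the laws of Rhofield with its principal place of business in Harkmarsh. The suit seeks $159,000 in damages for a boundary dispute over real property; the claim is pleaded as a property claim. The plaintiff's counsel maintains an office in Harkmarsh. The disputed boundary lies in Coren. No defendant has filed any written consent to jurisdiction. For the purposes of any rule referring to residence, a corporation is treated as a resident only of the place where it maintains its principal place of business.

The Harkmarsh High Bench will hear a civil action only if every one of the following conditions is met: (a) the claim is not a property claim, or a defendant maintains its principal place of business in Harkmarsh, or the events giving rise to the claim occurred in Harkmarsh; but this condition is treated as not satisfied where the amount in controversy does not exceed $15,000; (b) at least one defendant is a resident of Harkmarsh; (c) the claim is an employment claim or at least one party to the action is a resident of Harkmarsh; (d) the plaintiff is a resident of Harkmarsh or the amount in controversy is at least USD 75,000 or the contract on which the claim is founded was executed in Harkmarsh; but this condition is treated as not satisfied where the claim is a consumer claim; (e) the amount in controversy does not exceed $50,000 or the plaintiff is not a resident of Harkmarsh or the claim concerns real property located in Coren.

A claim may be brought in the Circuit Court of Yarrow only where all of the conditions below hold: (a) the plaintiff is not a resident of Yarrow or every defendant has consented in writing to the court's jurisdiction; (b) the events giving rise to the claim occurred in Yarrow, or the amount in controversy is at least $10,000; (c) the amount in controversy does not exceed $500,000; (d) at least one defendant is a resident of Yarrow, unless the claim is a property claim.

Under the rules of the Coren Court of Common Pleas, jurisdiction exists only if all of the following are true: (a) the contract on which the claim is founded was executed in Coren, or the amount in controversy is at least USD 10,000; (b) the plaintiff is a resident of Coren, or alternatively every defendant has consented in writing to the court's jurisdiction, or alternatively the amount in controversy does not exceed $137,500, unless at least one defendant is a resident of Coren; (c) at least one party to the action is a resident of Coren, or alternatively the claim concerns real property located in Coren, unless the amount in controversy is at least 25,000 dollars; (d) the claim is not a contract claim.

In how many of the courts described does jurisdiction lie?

The Harkmarsh High Bench:
  (a) Odell & Co. has its principal place of business in Harkmarsh — that alternative is enough. The carve-out does not apply: the amount in controversy is $159,000, above the USD 15,000 ceiling. Satisfied.
  (b) Marlo Jonquil resides in Harkmarsh. Satisfied.
  (c) Marlo Jonquil resides in Harkmarsh, so this disjunct is met. Condition met.
  (d) The amount in controversy is 159,000 dollars, which meets the USD 75,000 floor, so one alternative holds. The carve-out does not apply: the claim is a property claim, not a consumer claim. Met.
  (e) The plaintiff resides in Coren, which is not Harkmarsh — that alternative is enough. Satisfied.
  → Jurisdiction lies.
The Circuit Court of Yarrow:
  (a) The plaintiff resides in Coren, which is not Yarrow, which satisfies one of the alternatives. Condition met.
  (b) The amount in controversy is 159,000 dollars, which meets the 10,000 dollars floor, so one alternative holds. Met.
  (c) The amount in controversy is USD 159,000, within the USD 500,000 ceiling. Condition met.
  (d) No defendant resides in Yarrow (they reside in Raven, Harkmarsh, Harkmarsh). But the claim is a property claim, and the 'unless' clause therefore excuses the requirement. Condition met.
  → The court has jurisdiction.
The Coren Court of Common Pleas:
  (a) The amount in controversy is 159,000 dollars, which meets the 10,000 dollars floor, which satisfies one of the alternatives. Condition met.
  (b) The plaintiff resides in Coren, so this disjunct is met. Condition met.
  (c) Anika Tansy resides in Coren, so one alternative holds. Satisfied.
  (d) The claim is a property claim, not a contract claim. Condition met.
  → All conditions met; jurisdiction exists.
Courts with jurisdiction: the Harkmarsh High Bench, the Circuit Court of Yarrow, the Coren Court of Common Pleas — 3 in total.

3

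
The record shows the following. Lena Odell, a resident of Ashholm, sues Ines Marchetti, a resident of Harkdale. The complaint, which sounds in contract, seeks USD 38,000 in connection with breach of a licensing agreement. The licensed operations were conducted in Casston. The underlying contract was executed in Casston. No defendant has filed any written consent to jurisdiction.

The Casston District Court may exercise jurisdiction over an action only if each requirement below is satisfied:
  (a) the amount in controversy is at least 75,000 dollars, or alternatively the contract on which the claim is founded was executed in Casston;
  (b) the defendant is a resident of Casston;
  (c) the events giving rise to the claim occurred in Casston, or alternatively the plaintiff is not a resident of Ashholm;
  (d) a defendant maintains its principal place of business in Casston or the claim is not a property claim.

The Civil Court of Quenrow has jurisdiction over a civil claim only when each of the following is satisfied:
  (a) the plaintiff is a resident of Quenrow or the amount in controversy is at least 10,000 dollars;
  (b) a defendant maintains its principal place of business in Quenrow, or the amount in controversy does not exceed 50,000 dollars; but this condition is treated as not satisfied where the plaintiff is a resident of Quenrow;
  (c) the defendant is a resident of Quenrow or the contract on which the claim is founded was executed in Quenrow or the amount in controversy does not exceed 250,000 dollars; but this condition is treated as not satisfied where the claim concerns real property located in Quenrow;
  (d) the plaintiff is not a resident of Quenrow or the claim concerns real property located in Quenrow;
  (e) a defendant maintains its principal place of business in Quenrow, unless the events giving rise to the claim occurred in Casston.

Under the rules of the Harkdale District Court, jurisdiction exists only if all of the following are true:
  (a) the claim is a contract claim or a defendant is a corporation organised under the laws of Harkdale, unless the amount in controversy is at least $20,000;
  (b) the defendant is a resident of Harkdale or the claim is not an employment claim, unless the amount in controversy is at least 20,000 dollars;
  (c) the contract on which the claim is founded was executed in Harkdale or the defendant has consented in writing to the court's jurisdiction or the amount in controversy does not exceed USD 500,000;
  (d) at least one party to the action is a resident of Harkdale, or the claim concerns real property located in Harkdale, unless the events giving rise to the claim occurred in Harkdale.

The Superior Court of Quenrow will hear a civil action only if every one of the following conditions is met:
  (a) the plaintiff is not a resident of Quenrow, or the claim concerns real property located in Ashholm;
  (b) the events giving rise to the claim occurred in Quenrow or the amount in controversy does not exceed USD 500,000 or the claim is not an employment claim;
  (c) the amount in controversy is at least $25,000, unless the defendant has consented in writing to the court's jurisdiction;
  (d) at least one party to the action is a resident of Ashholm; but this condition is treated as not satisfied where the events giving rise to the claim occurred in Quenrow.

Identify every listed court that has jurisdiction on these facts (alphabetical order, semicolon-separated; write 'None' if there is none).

the Civil Court of Quenrow; the Harkdale District Court; the Superior Court of Quenrow

The Casston District Court:
  (a) The contract was executed in Casston, so this disjunct is met. Met.
  (b) The defendant resides in Harkdale, not Casston. Not met.
  (c) The operative events occurred in Casston, so this disjunct is met. Satisfied.
  (d) The claim is a contract claim, not a property claim — that alternative is enough. Satisfied.
  → Not every requirement is met — no jurisdiction.
The Civil Court of Quenrow:
  (a) The amount in controversy is 38,000 dollars, which meets the USD 10,000 floor, so one alternative holds. Condition met.
  (b) The amount in controversy is $38,000, within the USD 50,000 ceiling, which satisfies one of the alternatives. The exception is not triggered, since the plaintiff resides in Ashholm, not Quenrow. Satisfied.
  (c) The amount in controversy is 38,000 dollars, within the $250,000 ceiling, so one alternative holds. The exception is not triggered, since the claim does not concern real property. Condition met.
  (d) The plaintiff resides in Ashholm, which is not Quenrow, so one alternative holds. Satisfied.
  (e) No defendant is a corporation. But the operative events occurred in Casston, and the 'unless' clause therefore excuses the requirement. Met.
  → The court has jurisdiction.
The Harkdale District Court:
  (a) The claim is a contract claim — that alternative is enough. Satisfied.
  (b) The defendant resides in Harkdale, which satisfies one of the alternatives. Condition met.
  (c) The amount in controversy is USD 38,000, within the USD 500,000 ceiling, so one alternative holds. Condition met.
  (d) Ines Marchetti resides in Harkdale, so this disjunct is met. Met.
  → All conditions met; jurisdiction exists.
The Superior Court of Quenrow:
  (a) The plaintiff resides in Ashholm, which is not Quenrow, so one alternative holds. Condition met.
  (b) The amount in controversy is USD 38,000, within the 500,000 dollars ceiling, which satisfies one of the alternatives. Satisfied.
  (c) The amount in controversy is 38,000 dollars, which meets the 25,000 dollars floor. Met.
  (d) Lena Odell resides in Ashholm. And the carve-out is inapplicable — the operative events occurred in Casston, not Quenrow. Met.
  → All conditions met; jurisdiction exists.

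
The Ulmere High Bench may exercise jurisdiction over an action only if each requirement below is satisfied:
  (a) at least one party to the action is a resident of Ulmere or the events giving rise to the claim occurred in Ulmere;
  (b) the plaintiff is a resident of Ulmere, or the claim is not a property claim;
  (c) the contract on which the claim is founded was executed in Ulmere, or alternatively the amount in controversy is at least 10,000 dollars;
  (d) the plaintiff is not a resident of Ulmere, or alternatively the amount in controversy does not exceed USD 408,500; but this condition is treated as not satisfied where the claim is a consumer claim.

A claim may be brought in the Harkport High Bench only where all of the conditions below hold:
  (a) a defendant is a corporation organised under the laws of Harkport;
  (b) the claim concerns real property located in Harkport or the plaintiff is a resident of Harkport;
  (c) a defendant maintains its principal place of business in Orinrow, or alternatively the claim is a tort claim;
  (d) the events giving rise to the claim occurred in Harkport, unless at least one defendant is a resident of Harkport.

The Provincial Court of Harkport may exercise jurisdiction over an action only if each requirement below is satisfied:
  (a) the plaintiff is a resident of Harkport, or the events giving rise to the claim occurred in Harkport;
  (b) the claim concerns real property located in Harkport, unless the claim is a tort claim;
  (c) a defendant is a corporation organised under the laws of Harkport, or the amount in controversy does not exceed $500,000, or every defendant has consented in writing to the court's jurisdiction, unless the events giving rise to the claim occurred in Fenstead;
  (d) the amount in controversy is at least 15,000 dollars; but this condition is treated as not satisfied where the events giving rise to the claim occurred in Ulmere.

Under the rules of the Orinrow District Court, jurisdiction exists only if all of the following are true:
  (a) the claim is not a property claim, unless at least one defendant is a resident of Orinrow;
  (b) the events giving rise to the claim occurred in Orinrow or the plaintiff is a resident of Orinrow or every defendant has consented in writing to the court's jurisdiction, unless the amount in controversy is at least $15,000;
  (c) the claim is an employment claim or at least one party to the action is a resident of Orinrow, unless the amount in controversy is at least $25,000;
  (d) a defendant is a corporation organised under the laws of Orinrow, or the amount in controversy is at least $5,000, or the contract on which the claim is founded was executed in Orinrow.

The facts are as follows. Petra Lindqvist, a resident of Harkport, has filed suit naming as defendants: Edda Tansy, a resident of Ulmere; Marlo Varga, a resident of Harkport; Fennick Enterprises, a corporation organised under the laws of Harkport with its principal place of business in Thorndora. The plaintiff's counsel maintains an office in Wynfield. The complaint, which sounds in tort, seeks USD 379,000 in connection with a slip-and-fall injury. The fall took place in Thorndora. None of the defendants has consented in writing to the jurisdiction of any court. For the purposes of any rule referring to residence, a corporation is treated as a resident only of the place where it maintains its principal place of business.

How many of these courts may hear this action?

The Ulmere High Bench:
  (a) Edda Tansy resides in Ulmere, which satisfies one of the alternatives. Satisfied.
  (b) The claim is a tort claim, not a property claim — that alternative is enough. Met.
  (c) The amount in controversy is USD 379,000, which meets the USD 10,000 floor, which satisfies one of the alternatives. Satisfied.
  (d) The plaintiff resides in Harkport, which is not Ulmere, which satisfies one of the alternatives. And the carve-out is inapplicable — the claim is a tort claim, not a consumer claim. Condition met.
  → Every requirement is satisfied — jurisdiction.
The Harkport High Bench:
  (a) Fennick Enterprises is organised under the laws of Harkport. Condition met.
  (b) The plaintiff resides in Harkport, so one alternative holds. Satisfied.
  (c) The claim is a tort claim, which satisfies one of the alternatives. Satisfied.
  (d) The operative events occurred in Thorndora, not Harkport. The proviso rescues it, though: Marlo Varga resides in Harkport. Satisfied.
  → The court has jurisdiction.
The Provincial Court of Harkport:
  (a) The plaintiff resides in Harkport, which satisfies one of the alternatives. Met.
  (b) The claim does not concern real property. The proviso rescues it, though: the claim is a tort claim. Satisfied.
  (c) Fennick Enterprises is organised under the laws of Harkport, so this disjunct is met. Met.
  (d) The amount in controversy is USD 379,000, which meets the USD 15,000 floor. The exception is not triggered, since the operative events occurred in Thorndora, not Ulmere. Satisfied.
  → All conditions met; jurisdiction exists.
The Orinrow District Court:
  (a) The claim is a tort claim, not a property claim. Condition met.
  (b) The operative events occurred in Thorndora, not Orinrow; the plaintiff resides in Harkport, not Orinrow; no such written consent has been filed — none of the alternatives is met. The proviso rescues it, though: the amount in controversy is USD 379,000, which meets the $15,000 floor. Satisfied.
  (c) The claim is a tort claim, not an employment claim; no party resides in Orinrow — none of the alternatives is met. But the amount in controversy is USD 379,000, which meets the USD 25,000 floor, and the 'unless' clause therefore excuses the requirement. Met.
  (d) The amount in controversy is $379,000, which meets the $5,000 floor, so one alternative holds. Satisfied.
  → The court has jurisdiction.
Courts with jurisdiction: the Ulmere High Bench, the Harkport High Bench, the Provincial Court of Harkport, the Orinrow District Court — 4 in total.

4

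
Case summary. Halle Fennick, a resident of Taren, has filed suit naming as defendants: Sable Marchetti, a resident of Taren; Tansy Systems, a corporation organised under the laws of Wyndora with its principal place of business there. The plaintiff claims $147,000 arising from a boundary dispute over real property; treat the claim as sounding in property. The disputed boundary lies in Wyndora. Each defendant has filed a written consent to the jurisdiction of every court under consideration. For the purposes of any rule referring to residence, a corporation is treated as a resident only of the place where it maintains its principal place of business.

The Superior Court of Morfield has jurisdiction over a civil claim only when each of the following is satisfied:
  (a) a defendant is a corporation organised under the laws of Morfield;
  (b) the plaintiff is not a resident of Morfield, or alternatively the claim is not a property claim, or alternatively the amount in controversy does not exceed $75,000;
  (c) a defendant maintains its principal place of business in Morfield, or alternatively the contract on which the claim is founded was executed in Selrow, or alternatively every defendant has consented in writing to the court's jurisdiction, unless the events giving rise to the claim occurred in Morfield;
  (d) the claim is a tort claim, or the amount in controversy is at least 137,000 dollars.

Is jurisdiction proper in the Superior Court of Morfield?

The Superior Court of Morfield:
  (a) The corporate defendant(s) are organised in Wyndora, not Morfield. Condition not met.
  (b) The plaintiff resides in Taren, which is not Morfield, which satisfies one of the alternatives. Met.
  (c) Every defendant has filed written consent — that alternative is enough. Condition met.
  (d) The amount in controversy is USD 147,000, which meets the USD 137,000 floor, so one alternative holds. Met.
  → At least one condition fails; no jurisdiction.

No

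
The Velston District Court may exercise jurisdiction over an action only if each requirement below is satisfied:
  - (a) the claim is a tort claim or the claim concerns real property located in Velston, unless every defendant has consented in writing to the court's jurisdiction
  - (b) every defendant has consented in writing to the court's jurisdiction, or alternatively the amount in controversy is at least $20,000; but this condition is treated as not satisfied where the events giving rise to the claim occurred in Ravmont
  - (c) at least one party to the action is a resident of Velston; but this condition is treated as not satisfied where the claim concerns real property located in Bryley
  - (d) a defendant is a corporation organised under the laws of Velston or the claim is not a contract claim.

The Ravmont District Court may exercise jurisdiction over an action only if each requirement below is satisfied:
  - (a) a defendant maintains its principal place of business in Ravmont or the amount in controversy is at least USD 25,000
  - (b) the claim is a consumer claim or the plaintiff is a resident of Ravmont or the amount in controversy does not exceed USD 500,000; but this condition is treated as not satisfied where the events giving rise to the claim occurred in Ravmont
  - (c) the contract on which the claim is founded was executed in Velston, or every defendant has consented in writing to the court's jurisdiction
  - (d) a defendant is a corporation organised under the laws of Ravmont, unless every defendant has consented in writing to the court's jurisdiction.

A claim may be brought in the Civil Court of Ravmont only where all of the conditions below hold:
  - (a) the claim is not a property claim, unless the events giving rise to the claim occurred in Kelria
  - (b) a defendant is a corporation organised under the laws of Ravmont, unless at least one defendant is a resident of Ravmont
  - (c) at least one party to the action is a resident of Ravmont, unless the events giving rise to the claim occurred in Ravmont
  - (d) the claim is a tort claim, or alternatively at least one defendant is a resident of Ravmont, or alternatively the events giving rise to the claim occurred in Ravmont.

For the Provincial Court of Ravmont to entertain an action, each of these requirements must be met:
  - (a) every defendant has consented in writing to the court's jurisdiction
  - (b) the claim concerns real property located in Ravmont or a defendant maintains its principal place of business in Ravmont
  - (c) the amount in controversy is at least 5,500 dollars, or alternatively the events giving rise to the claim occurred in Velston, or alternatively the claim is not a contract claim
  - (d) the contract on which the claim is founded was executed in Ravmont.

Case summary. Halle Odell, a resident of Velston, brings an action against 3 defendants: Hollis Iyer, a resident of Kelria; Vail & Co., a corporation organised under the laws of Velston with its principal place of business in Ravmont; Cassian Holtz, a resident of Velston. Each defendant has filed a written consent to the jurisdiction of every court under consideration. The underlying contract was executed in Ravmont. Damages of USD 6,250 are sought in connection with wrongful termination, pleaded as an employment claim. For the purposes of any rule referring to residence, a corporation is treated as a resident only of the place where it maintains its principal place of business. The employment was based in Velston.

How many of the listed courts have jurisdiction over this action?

4

The Velston District Court:
  (a) The claim is an employment claim, not a tort claim; the claim does not concern real property — none of the alternatives is met. But every defendant has filed written consent, and the 'unless' clause therefore excuses the requirement. Satisfied.
  (b) Every defendant has filed written consent — that alternative is enough. And the carve-out is inapplicable — the operative events occurred in Velston, not Ravmont. Satisfied.
  (c) Halle Odell resides in Velston. And the carve-out is inapplicable — the claim does not concern real property. Met.
  (d) Vail & Co. is organised under the laws of Velston, so this disjunct is met. Satisfied.
  → The court has jurisdiction.
The Ravmont District Court:
  (a) Vail & Co. has its principal place of business in Ravmont, which satisfies one of the alternatives. Satisfied.
  (b) The amount in controversy is 6,250 dollars, within the $500,000 ceiling, so this disjunct is met. And the carve-out is inapplicable — the operative events occurred in Velston, not Ravmont. Condition met.
  (c) Every defendant has filed written consent, so this disjunct is met. Met.
  (d) The corporate defendant(s) are organised in Velston, not Ravmont. The proviso rescues it, though: every defendant has filed written consent. Satisfied.
  → All conditions met; jurisdiction exists.
The Civil Court of Ravmont:
  (a) The claim is an employment claim, not a property claim. Met.
  (b) The corporate defendant(s) are organised in Velston, not Ravmont. The proviso rescues it, though: Vail & Co. resides in Ravmont. Condition met.
  (c) Vail & Co. resides in Ravmont. Met.
  (d) Vail & Co. resides in Ravmont, so one alternative holds. Condition met.
  → Jurisdiction lies.
The Provincial Court of Ravmont:
  (a) Every defendant has filed written consent. Met.
  (b) Vail & Co. has its principal place of business in Ravmont, which satisfies one of the alternatives. Met.
  (c) The amount in controversy is $6,250, which meets the 5,500 dollars floor, so one alternative holds. Condition met.
  (d) The contract was executed in Ravmont. Satisfied.
  → All conditions met; jurisdiction exists.
Courts with jurisdiction: the Velston District Court, the Ravmont District Court, the Civil Court of Ravmont, the Provincial Court of Ravmont — 4 in total.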